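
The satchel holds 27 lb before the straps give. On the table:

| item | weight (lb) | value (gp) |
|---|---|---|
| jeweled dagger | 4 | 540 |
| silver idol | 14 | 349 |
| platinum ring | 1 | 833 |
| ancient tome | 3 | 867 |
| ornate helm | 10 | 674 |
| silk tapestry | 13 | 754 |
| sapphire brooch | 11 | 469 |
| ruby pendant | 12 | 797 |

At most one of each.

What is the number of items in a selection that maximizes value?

4

Optimal total is 3171.
One optimal bundle: platinum ring + ancient tome + ornate helm + ruby pendant (26 lb).
All optima have 4 items.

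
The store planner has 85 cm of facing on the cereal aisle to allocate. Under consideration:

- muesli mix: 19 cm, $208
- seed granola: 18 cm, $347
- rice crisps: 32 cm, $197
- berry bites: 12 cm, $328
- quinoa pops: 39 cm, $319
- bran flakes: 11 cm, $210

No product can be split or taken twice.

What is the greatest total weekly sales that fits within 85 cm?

1204

Density check — berry bites 27.33, seed granola 19.28, bran flakes 19.09 are the best per cm.
A density-first pass picks muesli mix + seed granola + berry bites + bran flakes — 1093 at 60 cm.
Replace muesli mix with quinoa pops: the trade gains 111 net, giving 1204 at 80 cm.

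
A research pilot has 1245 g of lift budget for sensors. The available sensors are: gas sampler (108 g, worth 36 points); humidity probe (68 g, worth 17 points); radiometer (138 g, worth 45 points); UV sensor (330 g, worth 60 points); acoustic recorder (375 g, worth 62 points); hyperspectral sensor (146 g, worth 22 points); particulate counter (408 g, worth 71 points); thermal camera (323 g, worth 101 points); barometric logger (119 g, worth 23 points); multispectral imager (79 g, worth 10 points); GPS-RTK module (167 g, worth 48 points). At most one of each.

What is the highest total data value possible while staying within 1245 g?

318

Ranking by ratio (data value/g): gas sampler 0.33, radiometer 0.33, thermal camera 0.31, GPS-RTK module 0.29.
A density-first pass picks gas sampler + humidity probe + radiometer + hyperspectral sensor + thermal camera + barometric logger + multispectral imager + GPS-RTK module — 302 at 1148 g.
The 344 g tied up in hyperspectral sensor and barometric logger and multispectral imager is better spent on particulate counter — total rises to 318 (1212 g).
Nothing else within 1245 g beats 318.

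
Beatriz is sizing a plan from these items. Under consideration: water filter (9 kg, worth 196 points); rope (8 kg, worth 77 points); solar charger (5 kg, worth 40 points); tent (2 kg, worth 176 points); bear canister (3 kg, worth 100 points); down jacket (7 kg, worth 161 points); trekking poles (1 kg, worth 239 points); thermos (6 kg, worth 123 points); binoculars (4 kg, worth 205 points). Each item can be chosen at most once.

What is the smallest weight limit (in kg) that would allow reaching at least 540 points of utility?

Minimise kg subject to total utility ≥ 540.
Taking tent + trekking poles + binoculars gives 620 (≥ 540) for 7 kg.
No combination under 7 kg hits 540.

7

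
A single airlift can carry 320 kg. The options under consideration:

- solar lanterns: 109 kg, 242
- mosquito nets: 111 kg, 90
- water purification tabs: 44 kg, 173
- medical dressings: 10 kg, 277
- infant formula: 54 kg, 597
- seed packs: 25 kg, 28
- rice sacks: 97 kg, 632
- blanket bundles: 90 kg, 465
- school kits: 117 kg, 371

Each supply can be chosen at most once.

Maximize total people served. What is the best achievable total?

Ranking by ratio (people served/kg): medical dressings 27.70, infant formula 11.06, rice sacks 6.52, blanket bundles 5.17.
Taking water purification tabs + medical dressings + infant formula + seed packs + rice sacks + blanket bundles: 320 kg used, 2172 in people served.
No other feasible combination exceeds 2172.

2172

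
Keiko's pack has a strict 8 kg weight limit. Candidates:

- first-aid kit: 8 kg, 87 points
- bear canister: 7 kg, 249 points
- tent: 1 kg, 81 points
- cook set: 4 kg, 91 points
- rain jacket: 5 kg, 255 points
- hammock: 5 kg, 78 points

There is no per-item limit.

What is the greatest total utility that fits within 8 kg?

648

Density check — tent 81.00, rain jacket 51.00, bear canister 35.57, cook set 22.75 are the best per kg.
Best packing: 8×tent — 8 kg, 648 total.
Every other selection either busts 8 kg or fails to beat 648.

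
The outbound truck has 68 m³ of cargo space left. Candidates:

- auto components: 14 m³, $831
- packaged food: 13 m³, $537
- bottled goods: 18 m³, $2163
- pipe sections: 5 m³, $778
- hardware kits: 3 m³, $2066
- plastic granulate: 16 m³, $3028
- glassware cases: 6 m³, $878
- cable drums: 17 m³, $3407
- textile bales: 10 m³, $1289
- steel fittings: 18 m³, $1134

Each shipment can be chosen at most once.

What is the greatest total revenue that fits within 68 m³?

12320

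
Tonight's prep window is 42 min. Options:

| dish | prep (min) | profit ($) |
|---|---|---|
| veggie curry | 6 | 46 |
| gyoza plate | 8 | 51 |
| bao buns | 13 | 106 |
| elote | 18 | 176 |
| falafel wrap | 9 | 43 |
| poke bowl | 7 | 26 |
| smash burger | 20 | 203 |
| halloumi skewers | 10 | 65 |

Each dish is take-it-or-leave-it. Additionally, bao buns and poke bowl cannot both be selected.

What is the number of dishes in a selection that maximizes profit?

2

The maximum profit within 42 min is 379.
elote + smash burger hits 379 at 38 min.
Every optimal selection uses 2 dishes.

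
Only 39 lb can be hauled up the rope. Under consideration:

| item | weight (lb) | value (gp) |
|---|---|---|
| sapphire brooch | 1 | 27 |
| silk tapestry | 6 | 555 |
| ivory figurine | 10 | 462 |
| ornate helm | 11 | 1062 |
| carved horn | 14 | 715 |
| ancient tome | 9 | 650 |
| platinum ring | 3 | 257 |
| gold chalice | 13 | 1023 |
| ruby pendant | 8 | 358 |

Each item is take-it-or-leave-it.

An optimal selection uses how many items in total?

4

Optimal total is 3290.
silk tapestry + ornate helm + ancient tome + gold chalice hits 3290 at 39 lb.
Any selection reaching 3290 contains exactly 4 items.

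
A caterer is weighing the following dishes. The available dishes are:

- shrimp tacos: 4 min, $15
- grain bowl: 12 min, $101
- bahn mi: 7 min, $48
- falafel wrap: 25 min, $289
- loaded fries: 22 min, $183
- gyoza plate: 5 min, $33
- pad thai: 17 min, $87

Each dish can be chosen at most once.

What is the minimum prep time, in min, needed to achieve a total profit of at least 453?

Minimise min subject to total profit ≥ 453.
falafel wrap + loaded fries reaches 472 using 47 min.
Below 47 min the best achievable stays under 453.

47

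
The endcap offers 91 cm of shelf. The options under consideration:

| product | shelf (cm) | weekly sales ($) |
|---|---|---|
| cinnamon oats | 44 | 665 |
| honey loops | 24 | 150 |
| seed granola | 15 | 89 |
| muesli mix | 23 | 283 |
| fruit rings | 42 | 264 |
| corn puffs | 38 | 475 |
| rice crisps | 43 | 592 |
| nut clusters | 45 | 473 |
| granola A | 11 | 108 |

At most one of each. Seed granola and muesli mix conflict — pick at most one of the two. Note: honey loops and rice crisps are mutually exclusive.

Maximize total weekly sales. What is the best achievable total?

1257

The ratio ordering already packs tightly: cinnamon oats + rice crisps, 87 cm, 1257.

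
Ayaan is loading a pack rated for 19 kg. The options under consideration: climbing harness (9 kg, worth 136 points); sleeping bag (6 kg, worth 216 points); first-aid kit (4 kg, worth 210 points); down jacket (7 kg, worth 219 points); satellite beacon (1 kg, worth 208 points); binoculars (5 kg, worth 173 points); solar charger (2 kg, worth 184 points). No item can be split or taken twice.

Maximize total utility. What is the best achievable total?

994

Greedy by ratio would take sleeping bag + first-aid kit + satellite beacon + binoculars + solar charger: 18 kg used, total 991.
The 6 kg tied up in sleeping bag is better spent on down jacket — total rises to 994 (19 kg).
Runner-up sleeping bag + first-aid kit + satellite beacon + binoculars + solar charger tops out at 991.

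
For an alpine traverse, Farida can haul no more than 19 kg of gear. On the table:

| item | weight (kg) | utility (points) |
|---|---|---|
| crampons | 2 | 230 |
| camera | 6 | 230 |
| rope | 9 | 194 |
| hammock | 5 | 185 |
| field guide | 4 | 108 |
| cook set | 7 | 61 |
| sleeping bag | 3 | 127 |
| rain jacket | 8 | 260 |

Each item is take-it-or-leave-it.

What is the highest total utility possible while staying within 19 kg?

847

Filling by ratio: crampons + camera + hammock + sleeping bag for 772, with 3 kg left unused.
Dropping hammock frees 5 kg; slotting in rain jacket (8 kg) lifts the total to 847 at 19 kg.
Next best is crampons + hammock + sleeping bag + rain jacket at 802 (18 kg) — short by 45.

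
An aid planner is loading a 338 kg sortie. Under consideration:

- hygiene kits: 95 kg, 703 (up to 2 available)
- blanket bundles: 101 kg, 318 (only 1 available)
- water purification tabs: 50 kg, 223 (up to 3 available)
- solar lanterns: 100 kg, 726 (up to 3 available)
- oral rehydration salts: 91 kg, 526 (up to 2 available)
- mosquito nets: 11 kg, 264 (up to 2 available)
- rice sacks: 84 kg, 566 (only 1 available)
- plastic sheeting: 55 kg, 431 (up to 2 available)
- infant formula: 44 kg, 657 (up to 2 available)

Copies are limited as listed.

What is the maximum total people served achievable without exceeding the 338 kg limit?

Taking the top-ratio supplies first gives hygiene kits + 2×mosquito nets + 2×plastic sheeting + 2×infant formula for 3407 (315 kg).
The 95 kg tied up in hygiene kits is better spent on solar lanterns — total rises to 3430 (320 kg).

3430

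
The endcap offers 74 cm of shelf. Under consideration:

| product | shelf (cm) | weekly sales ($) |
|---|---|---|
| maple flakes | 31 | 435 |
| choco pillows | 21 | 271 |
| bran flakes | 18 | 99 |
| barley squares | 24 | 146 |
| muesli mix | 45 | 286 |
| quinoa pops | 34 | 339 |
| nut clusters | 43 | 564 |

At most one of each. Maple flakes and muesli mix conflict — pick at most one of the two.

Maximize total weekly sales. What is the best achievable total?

999

The ratio ordering already packs tightly: maple flakes + nut clusters, 74 cm, 999.
No other feasible combination exceeds 999.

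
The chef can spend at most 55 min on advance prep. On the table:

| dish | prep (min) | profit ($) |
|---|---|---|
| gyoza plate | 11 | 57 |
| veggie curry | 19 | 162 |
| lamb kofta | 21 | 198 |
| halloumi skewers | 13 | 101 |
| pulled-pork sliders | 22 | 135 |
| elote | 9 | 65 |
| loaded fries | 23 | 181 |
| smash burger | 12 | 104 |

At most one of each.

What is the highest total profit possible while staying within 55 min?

468

Greedy by ratio would take veggie curry + lamb kofta + smash burger: 52 min used, total 464.
Dropping veggie curry frees 19 min; slotting in halloumi skewers + elote (22 min) lifts the total to 468 at 55 min.
Next best is veggie curry + lamb kofta + smash burger at 464 (52 min) — short by 4.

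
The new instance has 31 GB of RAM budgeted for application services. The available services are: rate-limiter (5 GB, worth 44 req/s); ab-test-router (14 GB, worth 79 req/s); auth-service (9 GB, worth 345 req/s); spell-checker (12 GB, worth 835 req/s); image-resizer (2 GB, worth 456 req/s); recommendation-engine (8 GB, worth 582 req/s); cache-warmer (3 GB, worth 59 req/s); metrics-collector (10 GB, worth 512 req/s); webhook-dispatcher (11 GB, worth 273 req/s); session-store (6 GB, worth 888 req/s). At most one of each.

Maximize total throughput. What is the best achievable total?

2820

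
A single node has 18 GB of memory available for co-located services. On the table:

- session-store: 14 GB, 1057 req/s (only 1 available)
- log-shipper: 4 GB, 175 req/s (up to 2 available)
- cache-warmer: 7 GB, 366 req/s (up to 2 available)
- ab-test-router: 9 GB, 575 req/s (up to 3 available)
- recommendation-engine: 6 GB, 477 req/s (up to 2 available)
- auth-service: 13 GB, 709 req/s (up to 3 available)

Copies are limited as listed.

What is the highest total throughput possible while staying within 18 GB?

Ranking by ratio (throughput/GB): recommendation-engine 79.50, session-store 75.50, ab-test-router 63.89, auth-service 54.54.
Greedy by ratio would take log-shipper + 2×recommendation-engine: 16 GB used, total 1129.
Replace 2×recommendation-engine with session-store: the trade gains 103 net, giving 1232 at 18 GB.
Every other selection either busts 18 GB or exceeds an availability limit or fails to beat 1232.

1232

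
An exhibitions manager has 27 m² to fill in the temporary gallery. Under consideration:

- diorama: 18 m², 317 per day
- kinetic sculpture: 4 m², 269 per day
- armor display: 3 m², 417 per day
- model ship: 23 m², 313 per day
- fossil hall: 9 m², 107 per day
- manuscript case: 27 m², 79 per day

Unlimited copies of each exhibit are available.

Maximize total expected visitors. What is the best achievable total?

3753

Taking 9×armor display: 27 m² used, 3753 in expected visitors.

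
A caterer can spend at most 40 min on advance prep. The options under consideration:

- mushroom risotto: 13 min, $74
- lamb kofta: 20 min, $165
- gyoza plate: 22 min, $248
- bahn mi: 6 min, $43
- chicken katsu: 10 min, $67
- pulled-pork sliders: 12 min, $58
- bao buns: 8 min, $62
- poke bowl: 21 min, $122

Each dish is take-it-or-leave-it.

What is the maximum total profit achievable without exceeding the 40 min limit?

Ranking by ratio (profit/min): gyoza plate 11.27, lamb kofta 8.25, bao buns 7.75, bahn mi 7.17.
Greedy by ratio would take gyoza plate + bahn mi + bao buns: 36 min used, total 353.
Dropping bahn mi frees 6 min; slotting in chicken katsu (10 min) lifts the total to 377 at 40 min.
Runner-up gyoza plate + bahn mi + chicken katsu tops out at 358.

377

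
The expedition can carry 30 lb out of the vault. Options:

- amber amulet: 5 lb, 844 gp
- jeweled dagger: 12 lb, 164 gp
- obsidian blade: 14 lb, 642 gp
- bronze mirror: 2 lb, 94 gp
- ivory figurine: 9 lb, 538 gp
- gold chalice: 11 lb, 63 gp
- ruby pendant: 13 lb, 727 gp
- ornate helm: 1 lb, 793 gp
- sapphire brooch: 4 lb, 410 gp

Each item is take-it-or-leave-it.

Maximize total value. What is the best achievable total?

By value per lb: ornate helm 793.00, amber amulet 168.80, sapphire brooch 102.50, ivory figurine 59.78 lead.
Taking the top-ratio items first gives amber amulet + bronze mirror + ivory figurine + ornate helm + sapphire brooch for 2679 (21 lb).
Dropping sapphire brooch frees 4 lb; slotting in ruby pendant (13 lb) lifts the total to 2996 at 30 lb.
Next best is amber amulet + ivory figurine + ruby pendant + ornate helm at 2902 (28 lb) — short by 94.

2996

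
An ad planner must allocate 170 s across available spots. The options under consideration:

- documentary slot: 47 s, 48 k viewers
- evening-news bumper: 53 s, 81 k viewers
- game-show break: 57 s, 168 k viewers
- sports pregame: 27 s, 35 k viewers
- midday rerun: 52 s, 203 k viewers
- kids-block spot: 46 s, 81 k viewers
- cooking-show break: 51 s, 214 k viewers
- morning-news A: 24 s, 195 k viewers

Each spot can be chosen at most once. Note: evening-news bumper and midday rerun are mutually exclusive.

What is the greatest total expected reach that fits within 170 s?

Taking sports pregame + midday rerun + cooking-show break + morning-news A: 154 s used, 647 in expected reach.
The spare 16 s is too small for any remaining spot, and no feasible exchange beats 647.

647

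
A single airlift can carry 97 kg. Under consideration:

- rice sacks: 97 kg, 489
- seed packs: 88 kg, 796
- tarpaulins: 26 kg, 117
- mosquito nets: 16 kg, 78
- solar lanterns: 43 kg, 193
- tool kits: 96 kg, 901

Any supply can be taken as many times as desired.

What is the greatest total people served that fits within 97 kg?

Tool kits uses 96 of the 97 kg and totals 901.
No other feasible combination exceeds 901.

901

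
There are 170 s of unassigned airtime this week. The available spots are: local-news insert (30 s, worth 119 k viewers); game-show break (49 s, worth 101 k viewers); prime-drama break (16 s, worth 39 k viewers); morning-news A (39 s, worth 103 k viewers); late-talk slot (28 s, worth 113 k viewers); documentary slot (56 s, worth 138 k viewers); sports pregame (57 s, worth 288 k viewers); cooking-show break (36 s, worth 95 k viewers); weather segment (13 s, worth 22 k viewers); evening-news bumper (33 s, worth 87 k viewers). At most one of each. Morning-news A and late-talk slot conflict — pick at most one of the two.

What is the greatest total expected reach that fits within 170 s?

654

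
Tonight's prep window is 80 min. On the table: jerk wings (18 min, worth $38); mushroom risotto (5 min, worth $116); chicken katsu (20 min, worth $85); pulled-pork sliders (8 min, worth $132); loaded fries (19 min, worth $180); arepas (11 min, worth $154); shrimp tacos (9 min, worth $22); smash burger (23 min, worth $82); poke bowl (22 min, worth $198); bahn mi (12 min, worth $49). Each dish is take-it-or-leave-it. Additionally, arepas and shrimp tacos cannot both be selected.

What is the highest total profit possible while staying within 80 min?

829

Density check — mushroom risotto 23.20, pulled-pork sliders 16.50, arepas 14.00, loaded fries 9.47 are the best per min.
Mushroom risotto + pulled-pork sliders + loaded fries + arepas + poke bowl + bahn mi uses 77 of the 80 min and totals 829.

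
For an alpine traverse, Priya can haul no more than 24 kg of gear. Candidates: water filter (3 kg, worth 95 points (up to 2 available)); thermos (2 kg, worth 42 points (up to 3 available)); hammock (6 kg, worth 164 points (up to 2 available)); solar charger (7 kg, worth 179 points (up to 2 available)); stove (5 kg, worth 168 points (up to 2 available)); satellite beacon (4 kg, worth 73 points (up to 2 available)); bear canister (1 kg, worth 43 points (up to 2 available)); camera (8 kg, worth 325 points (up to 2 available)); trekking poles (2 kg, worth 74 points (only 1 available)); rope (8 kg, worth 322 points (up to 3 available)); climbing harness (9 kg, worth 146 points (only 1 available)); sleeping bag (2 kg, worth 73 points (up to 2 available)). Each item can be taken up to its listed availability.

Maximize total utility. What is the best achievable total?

972

Taking the top-ratio items first gives 2×bear canister + 2×camera + trekking poles + 2×sleeping bag for 956 (24 kg).
The 8 kg tied up in 2×bear canister and trekking poles and 2×sleeping bag is better spent on rope — total rises to 972 (24 kg).
That's the maximum — no swap from here does better than 972.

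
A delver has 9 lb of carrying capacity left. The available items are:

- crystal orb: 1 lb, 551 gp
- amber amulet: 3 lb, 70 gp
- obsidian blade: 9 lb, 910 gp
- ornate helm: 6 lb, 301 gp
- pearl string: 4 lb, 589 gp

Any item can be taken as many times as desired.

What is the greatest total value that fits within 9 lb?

4959

The ratio ordering already packs tightly: 9×crystal orb, 9 lb, 4959.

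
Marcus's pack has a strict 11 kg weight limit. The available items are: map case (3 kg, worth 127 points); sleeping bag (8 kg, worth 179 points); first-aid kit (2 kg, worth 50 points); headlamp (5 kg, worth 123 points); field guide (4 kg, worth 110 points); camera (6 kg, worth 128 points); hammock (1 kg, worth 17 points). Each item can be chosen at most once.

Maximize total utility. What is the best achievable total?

317

Greedy by ratio would take map case + first-aid kit + field guide + hammock: 10 kg used, total 304.
Dropping field guide frees 4 kg; slotting in headlamp (5 kg) lifts the total to 317 at 11 kg.
Every other selection either busts 11 kg or fails to beat 317.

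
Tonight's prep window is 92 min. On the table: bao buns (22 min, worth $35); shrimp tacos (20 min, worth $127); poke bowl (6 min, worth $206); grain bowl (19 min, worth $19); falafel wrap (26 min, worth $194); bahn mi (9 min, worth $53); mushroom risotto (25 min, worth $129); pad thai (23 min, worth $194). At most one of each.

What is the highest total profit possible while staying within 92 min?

Density check — poke bowl 34.33, pad thai 8.43, falafel wrap 7.46, shrimp tacos 6.35 are the best per min.
Greedy by ratio would take shrimp tacos + poke bowl + falafel wrap + bahn mi + pad thai: 84 min used, total 774.
Replace shrimp tacos with mushroom risotto: the trade gains 2 net, giving 776 at 89 min.

776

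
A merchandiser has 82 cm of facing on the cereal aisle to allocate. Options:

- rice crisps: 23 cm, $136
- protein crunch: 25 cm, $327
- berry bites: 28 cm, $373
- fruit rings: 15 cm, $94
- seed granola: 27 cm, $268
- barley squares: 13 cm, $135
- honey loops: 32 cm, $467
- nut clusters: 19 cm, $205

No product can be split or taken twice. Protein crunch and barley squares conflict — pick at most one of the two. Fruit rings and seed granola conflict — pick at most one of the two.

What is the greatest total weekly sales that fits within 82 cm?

1045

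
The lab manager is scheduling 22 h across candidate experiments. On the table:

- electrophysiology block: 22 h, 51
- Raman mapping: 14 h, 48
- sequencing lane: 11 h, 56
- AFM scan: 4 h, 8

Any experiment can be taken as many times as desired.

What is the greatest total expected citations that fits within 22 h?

112

Ranking by ratio (expected citations/h): sequencing lane 5.09, Raman mapping 3.43, electrophysiology block 2.32.
2×sequencing lane uses 22 of the 22 h and totals 112.
No other feasible combination exceeds 112.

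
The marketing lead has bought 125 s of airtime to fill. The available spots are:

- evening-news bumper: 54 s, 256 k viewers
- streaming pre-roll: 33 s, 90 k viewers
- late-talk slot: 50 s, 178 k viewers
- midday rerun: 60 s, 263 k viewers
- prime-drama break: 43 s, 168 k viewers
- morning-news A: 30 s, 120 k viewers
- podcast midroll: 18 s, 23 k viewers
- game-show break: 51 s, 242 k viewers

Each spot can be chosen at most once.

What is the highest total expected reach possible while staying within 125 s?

The ratio heuristic lands on evening-news bumper + podcast midroll + game-show break (521) but leaves 2 s idle.
The 72 s tied up in evening-news bumper and podcast midroll is better spent on prime-drama break + morning-news A — total rises to 530 (124 s).
Runner-up evening-news bumper + podcast midroll + game-show break tops out at 521.

530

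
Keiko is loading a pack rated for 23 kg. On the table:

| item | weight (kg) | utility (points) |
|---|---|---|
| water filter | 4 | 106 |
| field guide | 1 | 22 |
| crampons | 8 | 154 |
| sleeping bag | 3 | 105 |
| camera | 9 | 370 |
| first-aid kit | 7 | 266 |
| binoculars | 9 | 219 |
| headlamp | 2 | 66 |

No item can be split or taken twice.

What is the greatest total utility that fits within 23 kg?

Greedy by ratio would take field guide + sleeping bag + camera + first-aid kit + headlamp: 22 kg used, total 829.
Dropping field guide and headlamp frees 3 kg; slotting in water filter (4 kg) lifts the total to 847 at 23 kg.
Runner-up water filter + field guide + camera + first-aid kit + headlamp tops out at 830.

847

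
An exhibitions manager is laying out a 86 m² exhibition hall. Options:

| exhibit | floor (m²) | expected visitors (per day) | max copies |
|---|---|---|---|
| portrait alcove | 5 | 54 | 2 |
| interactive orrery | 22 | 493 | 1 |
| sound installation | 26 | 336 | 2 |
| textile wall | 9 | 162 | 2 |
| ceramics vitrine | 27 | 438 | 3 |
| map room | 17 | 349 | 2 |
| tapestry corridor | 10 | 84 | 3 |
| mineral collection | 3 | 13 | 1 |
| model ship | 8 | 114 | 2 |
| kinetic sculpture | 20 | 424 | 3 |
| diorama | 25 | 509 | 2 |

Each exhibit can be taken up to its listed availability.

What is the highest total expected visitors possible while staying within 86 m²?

Greedy by ratio would take interactive orrery + mineral collection + 3×kinetic sculpture: 85 m² used, total 1778.
The 25 m² tied up in interactive orrery and mineral collection is better spent on textile wall + map room — total rises to 1783 (86 m²).
That's the maximum — no swap from here does better than 1783.

1783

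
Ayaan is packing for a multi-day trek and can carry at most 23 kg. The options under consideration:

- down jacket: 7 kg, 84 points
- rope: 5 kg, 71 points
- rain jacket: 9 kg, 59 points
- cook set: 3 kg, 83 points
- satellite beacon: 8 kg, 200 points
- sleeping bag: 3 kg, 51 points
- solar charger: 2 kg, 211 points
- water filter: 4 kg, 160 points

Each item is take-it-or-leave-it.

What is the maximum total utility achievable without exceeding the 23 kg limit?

A density-first pass picks cook set + satellite beacon + sleeping bag + solar charger + water filter — 705 at 20 kg.
Replace sleeping bag with rope: the trade gains 20 net, giving 725 at 22 kg.
Every other selection either busts 23 kg or fails to beat 725.

725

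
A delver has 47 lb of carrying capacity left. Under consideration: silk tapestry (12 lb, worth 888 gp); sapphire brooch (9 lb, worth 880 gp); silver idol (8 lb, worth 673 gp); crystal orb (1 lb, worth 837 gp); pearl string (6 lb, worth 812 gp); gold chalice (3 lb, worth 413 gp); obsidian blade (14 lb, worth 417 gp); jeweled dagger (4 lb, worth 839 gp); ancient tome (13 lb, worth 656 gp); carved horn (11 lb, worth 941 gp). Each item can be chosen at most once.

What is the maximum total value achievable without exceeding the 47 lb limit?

5610

Density check — crystal orb 837.00, jeweled dagger 209.75, gold chalice 137.67, pearl string 135.33 are the best per lb.
Taking the top-ratio items first gives sapphire brooch + silver idol + crystal orb + pearl string + gold chalice + jeweled dagger + carved horn for 5395 (42 lb).
The 8 lb tied up in silver idol is better spent on silk tapestry — total rises to 5610 (46 lb).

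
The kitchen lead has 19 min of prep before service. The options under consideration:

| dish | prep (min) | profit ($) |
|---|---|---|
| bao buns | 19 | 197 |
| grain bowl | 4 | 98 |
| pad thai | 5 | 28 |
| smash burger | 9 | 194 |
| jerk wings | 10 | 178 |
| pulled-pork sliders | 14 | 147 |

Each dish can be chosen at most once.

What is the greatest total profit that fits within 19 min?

Filling by ratio: grain bowl + pad thai + smash burger for 320, with 1 min left unused.
The 9 min tied up in grain bowl and pad thai is better spent on jerk wings — total rises to 372 (19 min).

372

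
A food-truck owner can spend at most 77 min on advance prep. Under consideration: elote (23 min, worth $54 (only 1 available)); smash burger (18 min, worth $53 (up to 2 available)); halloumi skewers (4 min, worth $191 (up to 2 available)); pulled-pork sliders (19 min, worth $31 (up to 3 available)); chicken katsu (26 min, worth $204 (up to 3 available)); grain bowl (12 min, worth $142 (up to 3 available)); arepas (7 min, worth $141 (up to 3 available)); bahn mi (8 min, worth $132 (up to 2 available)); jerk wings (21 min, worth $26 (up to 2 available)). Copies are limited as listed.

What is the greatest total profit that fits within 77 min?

1363

By profit per min: halloumi skewers 47.75, arepas 20.14, bahn mi 16.50, grain bowl 11.83 lead.
Greedy by ratio would take 2×halloumi skewers + 2×grain bowl + 3×arepas + 2×bahn mi: 69 min used, total 1353.
Replace bahn mi with grain bowl: the trade gains 10 net, giving 1363 at 73 min.
No other feasible combination exceeds 1363.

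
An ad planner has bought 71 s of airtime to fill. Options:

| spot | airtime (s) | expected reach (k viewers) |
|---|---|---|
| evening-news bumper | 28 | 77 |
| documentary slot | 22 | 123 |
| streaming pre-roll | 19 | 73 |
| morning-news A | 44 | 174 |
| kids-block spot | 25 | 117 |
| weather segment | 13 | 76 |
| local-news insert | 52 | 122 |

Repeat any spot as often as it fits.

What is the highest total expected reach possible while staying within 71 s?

398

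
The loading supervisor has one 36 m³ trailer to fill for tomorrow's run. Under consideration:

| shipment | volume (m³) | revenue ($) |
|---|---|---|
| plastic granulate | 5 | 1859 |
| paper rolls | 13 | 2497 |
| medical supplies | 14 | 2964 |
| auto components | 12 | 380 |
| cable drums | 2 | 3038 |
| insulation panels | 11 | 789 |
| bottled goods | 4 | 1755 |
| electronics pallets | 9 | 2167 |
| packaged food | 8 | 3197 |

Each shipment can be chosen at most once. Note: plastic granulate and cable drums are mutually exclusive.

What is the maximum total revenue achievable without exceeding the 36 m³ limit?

Taking paper rolls + cable drums + bottled goods + electronics pallets + packaged food: 36 m³ used, 12654 in revenue.

12654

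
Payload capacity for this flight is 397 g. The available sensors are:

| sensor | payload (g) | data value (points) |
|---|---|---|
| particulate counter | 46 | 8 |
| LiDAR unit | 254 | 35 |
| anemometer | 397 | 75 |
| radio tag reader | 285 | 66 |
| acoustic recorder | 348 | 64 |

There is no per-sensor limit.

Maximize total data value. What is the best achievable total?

Best packing: 2×particulate counter + radio tag reader — 377 g, 82 total.
The spare 20 g is too small for any remaining sensor, and no exchange beats 82.

82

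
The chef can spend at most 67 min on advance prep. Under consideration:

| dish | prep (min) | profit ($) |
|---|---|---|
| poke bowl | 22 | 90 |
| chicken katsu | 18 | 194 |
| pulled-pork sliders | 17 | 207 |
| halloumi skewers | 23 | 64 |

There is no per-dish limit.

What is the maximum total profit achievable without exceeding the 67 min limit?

621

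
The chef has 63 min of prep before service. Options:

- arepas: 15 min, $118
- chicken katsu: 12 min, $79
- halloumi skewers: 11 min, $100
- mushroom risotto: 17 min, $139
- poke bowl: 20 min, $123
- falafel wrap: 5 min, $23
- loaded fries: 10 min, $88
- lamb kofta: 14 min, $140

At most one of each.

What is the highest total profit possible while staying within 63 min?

525

By profit per min: lamb kofta 10.00, halloumi skewers 9.09, loaded fries 8.80 lead.
Greedy by ratio would take halloumi skewers + mushroom risotto + falafel wrap + loaded fries + lamb kofta: 57 min used, total 490.
The 22 min tied up in mushroom risotto and falafel wrap is better spent on arepas + chicken katsu — total rises to 525 (62 min).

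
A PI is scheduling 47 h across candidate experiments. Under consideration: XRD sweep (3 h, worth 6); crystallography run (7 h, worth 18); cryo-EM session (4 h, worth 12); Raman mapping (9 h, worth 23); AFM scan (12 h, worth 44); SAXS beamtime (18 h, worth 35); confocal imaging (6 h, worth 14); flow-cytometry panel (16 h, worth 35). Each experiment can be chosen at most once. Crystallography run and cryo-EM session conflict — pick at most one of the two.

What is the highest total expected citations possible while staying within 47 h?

Best packing: cryo-EM session + Raman mapping + AFM scan + confocal imaging + flow-cytometry panel — 47 h, 128 total.

128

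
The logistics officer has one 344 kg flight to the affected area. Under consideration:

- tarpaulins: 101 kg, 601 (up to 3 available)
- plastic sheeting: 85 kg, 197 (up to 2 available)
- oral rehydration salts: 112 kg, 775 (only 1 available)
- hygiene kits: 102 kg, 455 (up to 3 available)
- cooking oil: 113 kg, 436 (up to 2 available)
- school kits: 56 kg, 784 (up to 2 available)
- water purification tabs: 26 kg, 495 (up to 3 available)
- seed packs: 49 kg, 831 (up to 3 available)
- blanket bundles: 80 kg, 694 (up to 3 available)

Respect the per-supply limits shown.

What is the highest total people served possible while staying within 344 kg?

By people served per kg: water purification tabs 19.04, seed packs 16.96, school kits 14.00 lead.
The ratio ordering already packs tightly: 2×school kits + 3×water purification tabs + 3×seed packs, 337 kg, 5546.
Every other selection either busts 344 kg or exceeds an availability limit or fails to beat 5546.

5546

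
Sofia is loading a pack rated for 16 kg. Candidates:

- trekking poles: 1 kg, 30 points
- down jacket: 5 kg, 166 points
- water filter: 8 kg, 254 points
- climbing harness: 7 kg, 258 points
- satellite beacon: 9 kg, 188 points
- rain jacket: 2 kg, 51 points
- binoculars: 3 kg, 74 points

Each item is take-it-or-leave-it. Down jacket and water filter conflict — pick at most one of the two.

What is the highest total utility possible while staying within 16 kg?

542

A density-first pass picks trekking poles + down jacket + climbing harness + rain jacket — 505 at 15 kg.
The 7 kg tied up in down jacket and rain jacket is better spent on water filter — total rises to 542 (16 kg).
No other feasible combination exceeds 542.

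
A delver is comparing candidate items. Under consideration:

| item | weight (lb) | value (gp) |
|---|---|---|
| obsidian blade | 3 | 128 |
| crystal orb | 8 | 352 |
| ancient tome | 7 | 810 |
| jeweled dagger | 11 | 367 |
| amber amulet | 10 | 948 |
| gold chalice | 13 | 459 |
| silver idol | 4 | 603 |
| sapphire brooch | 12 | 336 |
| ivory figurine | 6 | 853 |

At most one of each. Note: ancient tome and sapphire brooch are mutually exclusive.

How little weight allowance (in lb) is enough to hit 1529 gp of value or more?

13

Minimise lb subject to total value ≥ 1529.
ancient tome + ivory figurine reaches 1663 using 13 lb.
Any bundle with less than 13 lb falls short of 1529.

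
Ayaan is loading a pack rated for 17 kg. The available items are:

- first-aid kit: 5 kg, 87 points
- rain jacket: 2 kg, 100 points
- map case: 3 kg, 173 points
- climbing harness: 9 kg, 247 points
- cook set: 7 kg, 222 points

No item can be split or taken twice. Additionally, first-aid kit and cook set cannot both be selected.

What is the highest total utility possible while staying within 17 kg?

520

Rain jacket + map case + climbing harness uses 14 of the 17 kg and totals 520.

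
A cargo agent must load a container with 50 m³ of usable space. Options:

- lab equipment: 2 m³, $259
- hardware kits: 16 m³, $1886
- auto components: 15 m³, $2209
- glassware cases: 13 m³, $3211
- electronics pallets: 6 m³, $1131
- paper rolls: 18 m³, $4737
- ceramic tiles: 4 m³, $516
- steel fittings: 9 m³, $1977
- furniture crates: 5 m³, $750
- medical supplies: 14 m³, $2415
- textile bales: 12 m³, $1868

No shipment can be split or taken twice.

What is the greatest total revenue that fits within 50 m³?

11572

Ranking by ratio (revenue/m³): paper rolls 263.17, glassware cases 247.00, steel fittings 219.67.
A density-first pass picks lab equipment + glassware cases + electronics pallets + paper rolls + steel fittings — 11315 at 48 m³.
The 2 m³ tied up in lab equipment is better spent on ceramic tiles — total rises to 11572 (50 m³).
An exhaustive check of the 2048 subsets confirms 11572.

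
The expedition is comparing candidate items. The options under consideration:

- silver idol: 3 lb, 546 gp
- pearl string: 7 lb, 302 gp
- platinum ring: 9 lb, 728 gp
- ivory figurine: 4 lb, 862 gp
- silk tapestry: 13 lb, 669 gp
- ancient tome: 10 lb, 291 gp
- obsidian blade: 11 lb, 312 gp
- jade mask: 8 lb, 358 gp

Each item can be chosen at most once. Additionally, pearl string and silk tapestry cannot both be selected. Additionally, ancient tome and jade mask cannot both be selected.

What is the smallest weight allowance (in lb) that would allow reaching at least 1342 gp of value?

7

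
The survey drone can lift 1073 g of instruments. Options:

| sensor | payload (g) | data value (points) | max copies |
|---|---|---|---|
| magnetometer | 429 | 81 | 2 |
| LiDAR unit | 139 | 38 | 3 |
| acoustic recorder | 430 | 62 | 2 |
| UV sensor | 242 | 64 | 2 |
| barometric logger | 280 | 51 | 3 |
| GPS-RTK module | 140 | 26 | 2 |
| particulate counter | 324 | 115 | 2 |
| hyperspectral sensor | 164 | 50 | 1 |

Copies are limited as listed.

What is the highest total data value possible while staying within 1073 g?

344

A density-first pass picks LiDAR unit + 2×particulate counter + hyperspectral sensor — 318 at 951 g.
Replace LiDAR unit with UV sensor: the trade gains 26 net, giving 344 at 1054 g.
Every other selection either busts 1073 g or exceeds an availability limit or fails to beat 344.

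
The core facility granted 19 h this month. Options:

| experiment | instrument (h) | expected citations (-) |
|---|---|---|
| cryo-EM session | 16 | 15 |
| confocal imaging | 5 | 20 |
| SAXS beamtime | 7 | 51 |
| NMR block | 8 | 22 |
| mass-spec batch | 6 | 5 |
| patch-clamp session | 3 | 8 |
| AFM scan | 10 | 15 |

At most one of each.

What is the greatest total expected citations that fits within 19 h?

Filling by ratio: confocal imaging + SAXS beamtime + patch-clamp session for 79, with 4 h left unused.
Dropping confocal imaging frees 5 h; slotting in NMR block (8 h) lifts the total to 81 at 18 h.

81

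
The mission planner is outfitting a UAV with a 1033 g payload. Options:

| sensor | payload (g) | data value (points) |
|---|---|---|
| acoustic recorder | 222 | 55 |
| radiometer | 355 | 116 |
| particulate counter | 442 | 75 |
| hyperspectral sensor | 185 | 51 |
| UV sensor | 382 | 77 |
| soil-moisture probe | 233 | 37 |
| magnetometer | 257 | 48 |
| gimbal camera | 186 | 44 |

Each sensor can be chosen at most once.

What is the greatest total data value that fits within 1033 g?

Taking the top-ratio sensors first gives acoustic recorder + radiometer + hyperspectral sensor + gimbal camera for 266 (948 g).
Dropping gimbal camera frees 186 g; slotting in magnetometer (257 g) lifts the total to 270 at 1019 g.
Runner-up acoustic recorder + radiometer + hyperspectral sensor + gimbal camera tops out at 266.

270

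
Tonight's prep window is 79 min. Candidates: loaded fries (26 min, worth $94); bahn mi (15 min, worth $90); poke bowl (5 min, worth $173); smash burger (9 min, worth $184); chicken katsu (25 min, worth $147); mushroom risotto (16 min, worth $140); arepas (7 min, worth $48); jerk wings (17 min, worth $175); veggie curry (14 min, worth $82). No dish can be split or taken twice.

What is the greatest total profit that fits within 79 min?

867

Greedy by ratio would take bahn mi + poke bowl + smash burger + mushroom risotto + arepas + jerk wings: 69 min used, total 810.
Replace bahn mi with chicken katsu: the trade gains 57 net, giving 867 at 79 min.
Next best is bahn mi + poke bowl + smash burger + mushroom risotto + jerk wings + veggie curry at 844 (76 min) — short by 23.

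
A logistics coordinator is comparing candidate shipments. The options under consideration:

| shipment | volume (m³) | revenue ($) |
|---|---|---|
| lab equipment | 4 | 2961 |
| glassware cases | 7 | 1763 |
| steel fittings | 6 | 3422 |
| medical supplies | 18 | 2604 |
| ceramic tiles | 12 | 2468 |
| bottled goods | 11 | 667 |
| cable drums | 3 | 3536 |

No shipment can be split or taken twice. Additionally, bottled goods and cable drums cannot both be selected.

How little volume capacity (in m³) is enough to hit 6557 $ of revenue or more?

Need the lightest bundle worth ≥ 6557.
steel fittings + cable drums reaches 6958 using 9 m³.
Any bundle with less than 9 m³ falls short of 6557.

9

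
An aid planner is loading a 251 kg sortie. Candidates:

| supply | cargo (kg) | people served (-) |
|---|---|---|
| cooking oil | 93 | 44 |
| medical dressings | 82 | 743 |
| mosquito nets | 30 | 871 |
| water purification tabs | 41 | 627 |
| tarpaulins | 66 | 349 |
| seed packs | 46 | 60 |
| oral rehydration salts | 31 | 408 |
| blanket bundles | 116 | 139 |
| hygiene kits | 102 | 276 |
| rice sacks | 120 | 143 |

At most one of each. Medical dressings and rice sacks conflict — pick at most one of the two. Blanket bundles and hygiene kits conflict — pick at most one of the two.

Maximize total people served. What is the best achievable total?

2998

Best packing: medical dressings + mosquito nets + water purification tabs + tarpaulins + oral rehydration salts — 250 kg, 2998 total.
The spare 1 kg is too small for any remaining supply, and no feasible exchange beats 2998.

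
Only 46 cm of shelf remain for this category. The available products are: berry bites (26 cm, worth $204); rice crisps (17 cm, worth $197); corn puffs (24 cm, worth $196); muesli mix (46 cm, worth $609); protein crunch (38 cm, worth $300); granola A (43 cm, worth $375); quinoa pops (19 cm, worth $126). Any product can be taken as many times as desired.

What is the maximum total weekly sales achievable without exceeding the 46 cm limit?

Best packing: muesli mix — 46 cm, 609 total.

609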